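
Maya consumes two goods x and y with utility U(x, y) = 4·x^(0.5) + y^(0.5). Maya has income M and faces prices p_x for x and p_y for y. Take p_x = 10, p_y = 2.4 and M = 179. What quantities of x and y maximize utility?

x* = 14.2017, y* = 15.4098

MU_x ∝ 4·x^(-0.5), MU_y ∝ y^(-0.5), so MRS = 4·(y/x)^(0.5) = p_x/p_y.
Hence y/x = ((1/4)·p_x/p_y)^(1/(0.5)), i.e. raised to the 2 power.
With the ratio pinned down, the budget gives x* = M/(p_x + p_y·(y/x)) and y* = (y/x)·x*.
Numerically y/x = 1.085069, so x* = 179/(10 + 2.4·1.085069) = 14.2017 and y* = 1.085069·14.2017 = 15.4098.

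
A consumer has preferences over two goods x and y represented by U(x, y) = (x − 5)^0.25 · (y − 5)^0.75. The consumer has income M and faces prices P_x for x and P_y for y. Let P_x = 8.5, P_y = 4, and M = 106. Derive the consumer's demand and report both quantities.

MRS = (1/3)·(y−5)/(x−5). Tangency with P_x/P_y gives y−5 = 3·(P_x/P_y)·(x−5).
After buying the subsistence bundle (5, 5), a share 0.25 of the remaining income goes to x: x* = 5 + 0.25·(M − 5P_x − 5P_y)/P_x.
Discretionary income = 106 − 5·8.5 − 5·4 = 43.5; x* = 5 + 0.25·43.5/8.5 = 6.2794; y* = 5 + 0.75·43.5/4 = 13.1562.

x* = 6.2794, y* = 13.1562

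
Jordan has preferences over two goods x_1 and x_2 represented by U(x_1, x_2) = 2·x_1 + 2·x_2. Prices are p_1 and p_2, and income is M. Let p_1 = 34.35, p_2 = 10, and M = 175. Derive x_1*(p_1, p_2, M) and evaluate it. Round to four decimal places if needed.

Numerically: x_1* = 0, x_2* = 17.5.

x_1* = 0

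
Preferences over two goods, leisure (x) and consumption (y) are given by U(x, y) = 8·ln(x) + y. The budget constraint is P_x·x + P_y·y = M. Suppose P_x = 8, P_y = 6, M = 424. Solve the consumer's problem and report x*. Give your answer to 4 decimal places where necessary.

x* = 6

So x*(P_x,P_y) = 8·P_y/P_x, independent of income; and y* = (M − 8·P_y)/P_y.
At the given prices: x* = 8·6/8 = 6.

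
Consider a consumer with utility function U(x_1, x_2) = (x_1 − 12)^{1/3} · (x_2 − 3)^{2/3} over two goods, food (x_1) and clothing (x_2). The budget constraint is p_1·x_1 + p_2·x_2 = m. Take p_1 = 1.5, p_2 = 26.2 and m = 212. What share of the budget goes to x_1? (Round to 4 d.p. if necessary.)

This is Cobb-Douglas in (x_1−12, x_2−3): tangency gives 1/3·p_2·(x_2−3) = 2/3·p_1·(x_1−12).
After buying the subsistence bundle (12, 3), a share 1/3 of the remaining income goes to x_1: x_1* = 12 + 1/3·(m − 12p_1 − 3p_2)/p_1.
Discretionary income = 212 − 12·1.5 − 3·26.2 = 115.4; x_1* = 12 + 1/3·115.4/1.5 = 37.6444; x_2* = 3 + 2/3·115.4/26.2 = 5.9364.
Expenditure on x_1: 1.5·37.6444 = 56.4667; share = 0.2664.

share on x_1 = 0.2664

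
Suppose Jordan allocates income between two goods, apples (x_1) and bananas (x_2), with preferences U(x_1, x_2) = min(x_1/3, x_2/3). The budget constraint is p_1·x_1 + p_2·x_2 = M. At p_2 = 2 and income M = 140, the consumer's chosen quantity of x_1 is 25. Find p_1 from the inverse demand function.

With perfect complements, no substitution: consume in ratio x_1:x_2 = 3:3.
Budget: p_1·x_1 + p_2·x_1 = M, so (3·p_1 + 3·p_2)·x_1 = 3·M.
Demand: x_1*(p_1,p_2,M) = 3·M/(3·p_1 + 3·p_2), x_2* = 3·M/(3·p_1 + 3·p_2).
Set x_1* = 25 in the demand function and solve for p_1: p_1 = 3.6.

p_1 = 3.6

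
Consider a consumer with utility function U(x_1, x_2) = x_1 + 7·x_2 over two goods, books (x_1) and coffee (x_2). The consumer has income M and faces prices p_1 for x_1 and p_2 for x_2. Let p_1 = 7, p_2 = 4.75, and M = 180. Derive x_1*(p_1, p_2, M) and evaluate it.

Perfect substitutes: compare marginal utility per dollar. 1/p_1 vs 7/p_2 → 0.1429 vs 1.4737.
x_2 gives more utility per dollar, so spend all income on x_2: x_2* = M/p_2, x_1* = 0.
Numerically: x_1* = 0, x_2* = 37.8947.

x_1* = 0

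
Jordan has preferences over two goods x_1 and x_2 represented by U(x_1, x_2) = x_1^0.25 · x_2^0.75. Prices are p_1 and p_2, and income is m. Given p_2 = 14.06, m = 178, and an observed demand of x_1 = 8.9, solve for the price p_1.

MU_x_1/MU_x_2 = (0.25·x_2)/(0.75·x_1); tangency sets this equal to p_1/p_2.
Rearranging, p_2·x_2 = 3·p_1·x_1. Substituting into the budget gives p_1·x_1·(1 + 3) = m.
Demand: x_1*(p_1,p_2,m) = 0.25·m/p_1 and x_2* = 0.75·m/p_2.
Set x_1* = 8.9 in the demand function and solve for p_1: p_1 = 5.

p_1 = 5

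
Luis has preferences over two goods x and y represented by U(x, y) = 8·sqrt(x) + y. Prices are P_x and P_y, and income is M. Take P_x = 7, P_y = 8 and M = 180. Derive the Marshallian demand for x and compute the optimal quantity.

x* = 20.898

Utility is quasi-linear in y; the FOC for x is 4/√x = P_x/P_y.
Solve: √x = 4·P_y/P_x, so x*(P_x,P_y) = (4·P_y/P_x)², and y* = (M − P_x·x*)/P_y.
Plugging in: x* = (4·8/7)² = 20.898.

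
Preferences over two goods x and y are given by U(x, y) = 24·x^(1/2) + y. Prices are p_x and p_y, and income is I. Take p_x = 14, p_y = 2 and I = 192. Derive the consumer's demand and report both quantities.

Set MRS = p_x/p_y: 12·x^(−1/2) = p_x/p_y.
Solve: √x = 12·p_y/p_x, so x*(p_x,p_y) = (12·p_y/p_x)², and y* = (I − p_x·x*)/p_y.
Plugging in: x* = (12·2/14)² = 2.9388, y* = 75.4286.

x* = 2.9388, y* = 75.4286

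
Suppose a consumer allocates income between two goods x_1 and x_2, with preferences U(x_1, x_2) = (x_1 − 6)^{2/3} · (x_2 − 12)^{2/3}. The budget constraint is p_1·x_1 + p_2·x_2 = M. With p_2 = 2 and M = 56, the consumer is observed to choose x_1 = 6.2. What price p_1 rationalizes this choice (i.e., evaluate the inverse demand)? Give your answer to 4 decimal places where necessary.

MRS = (x_2−12)/(x_1−6). Tangency with p_1/p_2 gives x_2−12 = (p_1/p_2)·(x_1−6).
Substituting into the budget: x_1* = 6 + 0.5·(M − 6·p_1 − 12·p_2)/p_1, and x_2* = 12 + 0.5·(…)/p_2.
Set x_1* = 6.2 in the demand function and solve for p_1: p_1 = 5.

p_1 = 5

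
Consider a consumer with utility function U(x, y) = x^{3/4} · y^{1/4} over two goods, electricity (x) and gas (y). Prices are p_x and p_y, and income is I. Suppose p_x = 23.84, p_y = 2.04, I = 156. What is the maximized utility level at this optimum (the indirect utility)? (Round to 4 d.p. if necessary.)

MU_x/MU_y = (0.75·y)/(0.25·x); tangency sets this equal to p_x/p_y.
So 0.75·p_y·y = 0.25·p_x·x; combined with the budget, a share 0.75 of income goes to x.
Demand: x*(p_x,p_y,I) = 0.75·I/p_x and y* = 0.25·I/p_y.
At p_x=23.84, p_y=2.04, I=156: x* = 0.75·156/23.84 = 4.9077, y* = 19.1176.
Utility at the optimum: U(4.9077, 19.1176) = 6.8947.

V = 6.8947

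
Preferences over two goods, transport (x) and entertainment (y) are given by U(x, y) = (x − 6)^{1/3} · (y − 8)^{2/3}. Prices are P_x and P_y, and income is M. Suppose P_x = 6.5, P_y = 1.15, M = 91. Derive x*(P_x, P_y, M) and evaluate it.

x* = 8.1949

MRS = (1/2)·(y−8)/(x−6). Tangency with P_x/P_y gives y−8 = 2·(P_x/P_y)·(x−6).
Substituting into the budget: x* = 6 + 1/3·(M − 6·P_x − 8·P_y)/P_x, and y* = 8 + 2/3·(…)/P_y.
Discretionary income = 91 − 6·6.5 − 8·1.15 = 42.8; x* = 6 + 1/3·42.8/6.5 = 8.1949.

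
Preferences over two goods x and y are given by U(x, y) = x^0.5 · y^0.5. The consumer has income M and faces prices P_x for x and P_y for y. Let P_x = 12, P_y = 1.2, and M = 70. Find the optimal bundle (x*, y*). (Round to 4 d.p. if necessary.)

Tangency: MRS = y/x = P_x/P_y.
Rearranging, P_y·y = P_x·x. Substituting into the budget gives P_x·x·(1 + 1) = M.
Demand: x*(P_x,P_y,M) = 0.5·M/P_x and y* = 0.5·M/P_y.
At P_x=12, P_y=1.2, M=70: x* = 0.5·70/12 = 2.9167, y* = 29.1667.

x* = 2.9167, y* = 29.1667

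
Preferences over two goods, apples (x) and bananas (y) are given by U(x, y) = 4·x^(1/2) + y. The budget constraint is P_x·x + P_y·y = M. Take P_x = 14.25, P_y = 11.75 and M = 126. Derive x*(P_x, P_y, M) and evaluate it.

x* = 2.7196

Set MRS = P_x/P_y: 2·x^(−1/2) = P_x/P_y.
Solve: √x = 2·P_y/P_x, so x*(P_x,P_y) = (2·P_y/P_x)², and y* = (M − P_x·x*)/P_y.
Plugging in: x* = (2·11.75/14.25)² = 2.7196.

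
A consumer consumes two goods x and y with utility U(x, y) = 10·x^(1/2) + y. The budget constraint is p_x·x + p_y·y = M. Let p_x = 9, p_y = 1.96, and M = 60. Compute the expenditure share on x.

MU_x = 5/√x, MU_y = 1. Tangency: 5/√x = p_x/p_y.
Solve: √x = 5·p_y/p_x, so x*(p_x,p_y) = (5·p_y/p_x)², and y* = (M − p_x·x*)/p_y.
Plugging in: x* = (5·1.96/9)² = 1.1857, y* = 25.1678.
Expenditure on x: 9·1.1857 = 10.6711; share = 0.1779.

share on x = 0.1779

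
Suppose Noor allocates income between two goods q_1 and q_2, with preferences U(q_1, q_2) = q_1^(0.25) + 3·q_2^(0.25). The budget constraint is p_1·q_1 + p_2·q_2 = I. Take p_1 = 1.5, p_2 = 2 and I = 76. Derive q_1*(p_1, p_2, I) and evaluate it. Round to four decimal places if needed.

q_1* = 10.2749

MU_q_1 ∝ q_1^(-0.75), MU_q_2 ∝ 3·q_2^(-0.75), so MRS = (1/3)·(q_2/q_1)^(0.75) = p_1/p_2.
Solve for the ratio: q_2/q_1 = [3·p_1/p_2]^(4/3).
With the ratio pinned down, the budget gives q_1* = I/(p_1 + p_2·(q_2/q_1)) and q_2* = (q_2/q_1)·q_1*.
Numerically q_2/q_1 = 2.948334, so q_1* = 76/(1.5 + 2·2.948334) = 10.2749.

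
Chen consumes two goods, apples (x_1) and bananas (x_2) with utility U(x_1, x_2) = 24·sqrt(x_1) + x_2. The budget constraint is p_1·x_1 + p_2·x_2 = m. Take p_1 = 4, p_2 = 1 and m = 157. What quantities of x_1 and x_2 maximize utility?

x_1* = 9, x_2* = 121

Solve: √x_1 = 12·p_2/p_1, so x_1*(p_1,p_2) = (12·p_2/p_1)², and x_2* = (m − p_1·x_1*)/p_2.
Plugging in: x_1* = (12·1/4)² = 9, x_2* = 121.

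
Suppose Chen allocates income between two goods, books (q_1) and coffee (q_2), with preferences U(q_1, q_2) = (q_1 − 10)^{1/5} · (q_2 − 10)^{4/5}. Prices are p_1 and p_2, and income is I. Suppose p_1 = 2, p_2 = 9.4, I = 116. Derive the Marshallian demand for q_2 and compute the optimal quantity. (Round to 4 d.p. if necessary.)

After buying the subsistence bundle (10, 10), a share 0.2 of the remaining income goes to q_1: q_1* = 10 + 0.2·(I − 10p_1 − 10p_2)/p_1.
Discretionary income = 116 − 10·2 − 10·9.4 = 2; q_2* = 10 + 0.8·2/9.4 = 10.1702.

q_2* = 10.1702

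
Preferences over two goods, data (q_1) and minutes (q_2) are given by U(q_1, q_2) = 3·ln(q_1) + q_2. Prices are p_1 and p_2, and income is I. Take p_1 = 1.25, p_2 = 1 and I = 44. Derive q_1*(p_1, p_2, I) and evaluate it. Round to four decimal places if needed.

q_1* = 2.4

Set MRS = p_1/p_2: (3/q_1)/1 = p_1/p_2.
So q_1*(p_1,p_2) = 3·p_2/p_1, independent of income; and q_2* = (I − 3·p_2)/p_2.
At the given prices: q_1* = 3·1/1.25 = 2.4.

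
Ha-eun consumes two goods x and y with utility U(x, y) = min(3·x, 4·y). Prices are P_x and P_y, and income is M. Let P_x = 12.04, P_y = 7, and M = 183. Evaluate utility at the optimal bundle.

V = 31.7525

Demand: x*(P_x,P_y,M) = 4·M/(4·P_x + 3·P_y), y* = 3·M/(4·P_x + 3·P_y).
Here 4·12.04 + 3·7 = 69.16, giving x* = 10.5842 and y* = 7.9381.
Utility at the optimum: U(10.5842, 7.9381) = 31.7525.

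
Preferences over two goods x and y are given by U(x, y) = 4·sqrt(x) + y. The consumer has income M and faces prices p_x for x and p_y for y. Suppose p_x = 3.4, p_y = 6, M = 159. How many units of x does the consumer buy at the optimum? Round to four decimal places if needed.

MU_x = 2/√x, MU_y = 1. Tangency: 2/√x = p_x/p_y.
Thus x* = (2·p_y/p_x)² — independent of M — with the rest of income spent on y.
Plugging in: x* = (2·6/3.4)² = 12.4567.

x* = 12.4567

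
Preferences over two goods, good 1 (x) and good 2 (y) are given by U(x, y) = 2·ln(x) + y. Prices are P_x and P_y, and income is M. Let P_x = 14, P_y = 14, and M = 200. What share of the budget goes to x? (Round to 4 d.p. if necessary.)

So x*(P_x,P_y) = 2·P_y/P_x, independent of income; and y* = (M − 2·P_y)/P_y.
At the given prices: x* = 2·14/14 = 2, and y* = 12.2857.
Expenditure on x: 14·2 = 28; share = 0.14.

share on x = 0.14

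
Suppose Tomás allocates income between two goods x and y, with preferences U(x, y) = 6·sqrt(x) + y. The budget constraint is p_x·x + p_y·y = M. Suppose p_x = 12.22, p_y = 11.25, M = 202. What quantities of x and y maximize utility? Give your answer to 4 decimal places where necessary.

x* = 7.6279, y* = 9.67

Set MRS = p_x/p_y: 3·x^(−1/2) = p_x/p_y.
Thus x* = (3·p_y/p_x)² — independent of M — with the rest of income spent on y.
Plugging in: x* = (3·11.25/12.22)² = 7.6279, y* = 9.67.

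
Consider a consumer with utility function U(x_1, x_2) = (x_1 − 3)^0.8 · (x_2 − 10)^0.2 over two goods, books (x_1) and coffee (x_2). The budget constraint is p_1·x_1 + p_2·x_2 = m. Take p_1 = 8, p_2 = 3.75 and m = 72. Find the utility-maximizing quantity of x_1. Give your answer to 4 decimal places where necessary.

x_1* = 4.05

MRS = 4·(x_2−10)/(x_1−3). Tangency with p_1/p_2 gives x_2−10 = (1/4)·(p_1/p_2)·(x_1−3).
After buying the subsistence bundle (3, 10), a share 0.8 of the remaining income goes to x_1: x_1* = 3 + 0.8·(m − 3p_1 − 10p_2)/p_1.
Discretionary income = 72 − 3·8 − 10·3.75 = 10.5; x_1* = 3 + 0.8·10.5/8 = 4.05.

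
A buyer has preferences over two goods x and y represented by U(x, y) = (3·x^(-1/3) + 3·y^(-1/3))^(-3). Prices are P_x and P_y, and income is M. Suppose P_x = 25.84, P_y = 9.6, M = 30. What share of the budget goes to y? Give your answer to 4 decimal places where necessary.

share on y = 0.4384

From the CES first-order condition, (y/x)^(4/3) = P_x/P_y.
Hence y/x = (P_x/P_y)^(1/(4/3)), i.e. raised to the 0.75 power.
Substitute y = (y/x)·x into the budget: x* = M/(P_x + P_y·(y/x)).
Numerically y/x = 2.101435, so x* = 30/(25.84 + 9.6·2.101435) = 0.652 and y* = 2.101435·0.652 = 1.3701.
Expenditure on y: 9.6·1.3701 = 13.1529; share = 0.4384.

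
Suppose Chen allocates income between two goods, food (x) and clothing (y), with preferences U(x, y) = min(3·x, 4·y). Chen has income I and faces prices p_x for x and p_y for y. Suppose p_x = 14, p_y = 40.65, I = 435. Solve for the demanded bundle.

x* = 9.778, y* = 7.3335

Demand: x*(p_x,p_y,I) = 4·I/(4·p_x + 3·p_y), y* = 3·I/(4·p_x + 3·p_y).
Here 4·14 + 3·40.65 = 177.95, giving x* = 9.778 and y* = 7.3335.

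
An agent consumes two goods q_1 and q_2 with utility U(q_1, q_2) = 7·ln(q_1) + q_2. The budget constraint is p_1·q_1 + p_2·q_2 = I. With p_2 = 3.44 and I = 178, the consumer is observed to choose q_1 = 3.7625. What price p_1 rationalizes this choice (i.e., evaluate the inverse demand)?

MU_q_1 = 7/q_1, MU_q_2 = 1. Tangency: 7/q_1 = p_1/p_2.
So q_1*(p_1,p_2) = 7·p_2/p_1, independent of income; and q_2* = (I − 7·p_2)/p_2.
Set q_1* = 3.7625 in the demand function and solve for p_1: p_1 = 6.4.

p_1 = 6.4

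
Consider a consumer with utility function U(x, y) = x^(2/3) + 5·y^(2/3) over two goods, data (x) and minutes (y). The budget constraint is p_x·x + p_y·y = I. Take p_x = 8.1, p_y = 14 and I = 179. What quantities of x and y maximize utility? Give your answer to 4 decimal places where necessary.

x* = 0.5158, y* = 12.4873

MRS = MU_x/MU_y = (1/5)·(y/x)^(1/3). Set equal to p_x/p_y.
Hence y/x = (5·p_x/p_y)^(1/(1/3)), i.e. raised to the 3 power.
With the ratio pinned down, the budget gives x* = I/(p_x + p_y·(y/x)) and y* = (y/x)·x*.
Numerically y/x = 24.209229, so x* = 179/(8.1 + 14·24.209229) = 0.5158 and y* = 24.209229·0.5158 = 12.4873.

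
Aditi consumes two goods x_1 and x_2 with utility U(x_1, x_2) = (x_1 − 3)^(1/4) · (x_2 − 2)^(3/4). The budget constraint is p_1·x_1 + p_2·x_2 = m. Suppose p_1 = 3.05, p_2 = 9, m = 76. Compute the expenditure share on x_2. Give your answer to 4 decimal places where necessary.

Let x_1' = x_1−3, x_2' = x_2−2. MRS = (1/3)·x_2'/x_1' = p_1/p_2.
Substituting into the budget: x_1* = 3 + 0.25·(m − 3·p_1 − 2·p_2)/p_1, and x_2* = 2 + 0.75·(…)/p_2.
Discretionary income = 76 − 3·3.05 − 2·9 = 48.85; x_1* = 3 + 0.25·48.85/3.05 = 7.0041; x_2* = 2 + 0.75·48.85/9 = 6.0708.
Expenditure on x_2: 9·6.0708 = 54.6375; share = 0.7189.

share on x_2 = 0.7189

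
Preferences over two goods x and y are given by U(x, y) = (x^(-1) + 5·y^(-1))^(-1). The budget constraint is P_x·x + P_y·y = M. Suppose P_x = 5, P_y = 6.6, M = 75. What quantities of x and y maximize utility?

Numerically y/x = 1.946247, so x* = 75/(5 + 6.6·1.946247) = 4.2028 and y* = 1.946247·4.2028 = 8.1797.

x* = 4.2028, y* = 8.1797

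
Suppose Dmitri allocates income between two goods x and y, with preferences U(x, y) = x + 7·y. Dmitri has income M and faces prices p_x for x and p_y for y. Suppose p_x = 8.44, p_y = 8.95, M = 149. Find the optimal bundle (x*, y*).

Linear utility — the consumer picks whichever good has higher MU/price: 1/8.44 = 0.1185 vs 7/8.95 = 0.7821.
y gives more utility per dollar, so spend all income on y: y* = M/p_y, x* = 0.
Numerically: x* = 0, y* = 16.648.

x* = 0, y* = 16.648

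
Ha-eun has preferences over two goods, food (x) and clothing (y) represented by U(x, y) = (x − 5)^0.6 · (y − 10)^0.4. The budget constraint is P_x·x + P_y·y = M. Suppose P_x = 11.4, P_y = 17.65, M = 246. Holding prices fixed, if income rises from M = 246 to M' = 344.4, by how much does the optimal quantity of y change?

Let x' = x−5, y' = y−10. MRS = (3/2)·y'/x' = P_x/P_y.
Substituting into the budget: x* = 5 + 0.6·(M − 5·P_x − 10·P_y)/P_x, and y* = 10 + 0.4·(…)/P_y.
Discretionary income = 246 − 5·11.4 − 10·17.65 = 12.5; y* = 10 + 0.4·12.5/17.65 = 10.2833.
At M' = 344.4: y* = 12.5133. Change: 12.5133 − 10.2833 = 2.23.

Δy* = 2.23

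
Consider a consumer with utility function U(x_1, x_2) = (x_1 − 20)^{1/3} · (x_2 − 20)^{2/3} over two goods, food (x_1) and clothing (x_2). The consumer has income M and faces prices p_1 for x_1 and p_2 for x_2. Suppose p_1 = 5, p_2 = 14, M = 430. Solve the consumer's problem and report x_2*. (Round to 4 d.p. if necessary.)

x_2* = 22.381

This is Cobb-Douglas in (x_1−20, x_2−20): tangency gives 1/3·p_2·(x_2−20) = 2/3·p_1·(x_1−20).
Substituting into the budget: x_1* = 20 + 1/3·(M − 20·p_1 − 20·p_2)/p_1, and x_2* = 20 + 2/3·(…)/p_2.
Discretionary income = 430 − 20·5 − 20·14 = 50; x_2* = 20 + 2/3·50/14 = 22.381.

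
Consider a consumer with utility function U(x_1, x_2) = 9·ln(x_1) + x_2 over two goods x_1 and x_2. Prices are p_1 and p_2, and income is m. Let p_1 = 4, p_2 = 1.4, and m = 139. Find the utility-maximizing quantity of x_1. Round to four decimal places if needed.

x_1* = 3.15

Set MRS = p_1/p_2: (9/x_1)/1 = p_1/p_2.
So x_1*(p_1,p_2) = 9·p_2/p_1, independent of income; and x_2* = (m − 9·p_2)/p_2.
At the given prices: x_1* = 9·1.4/4 = 3.15.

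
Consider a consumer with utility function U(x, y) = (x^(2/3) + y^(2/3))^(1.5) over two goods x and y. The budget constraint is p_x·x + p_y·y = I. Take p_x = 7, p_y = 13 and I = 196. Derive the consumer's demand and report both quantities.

MRS = MU_x/MU_y = (y/x)^(1/3). Set equal to p_x/p_y.
Solve for the ratio: y/x = [p_x/p_y]^(3).
Substitute y = (y/x)·x into the budget: x* = I/(p_x + p_y·(y/x)).
Numerically y/x = 0.156122, so x* = 196/(7 + 13·0.156122) = 21.7064 and y* = 0.156122·21.7064 = 3.3888.

x* = 21.7064, y* = 3.3888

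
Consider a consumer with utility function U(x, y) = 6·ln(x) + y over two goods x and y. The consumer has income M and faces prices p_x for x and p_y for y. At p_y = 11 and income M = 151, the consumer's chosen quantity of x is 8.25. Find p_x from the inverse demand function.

p_x = 8

Set MRS = p_x/p_y: (6/x)/1 = p_x/p_y.
So x*(p_x,p_y) = 6·p_y/p_x, independent of income; and y* = (M − 6·p_y)/p_y.
Set x* = 8.25 in the demand function and solve for p_x: p_x = 8.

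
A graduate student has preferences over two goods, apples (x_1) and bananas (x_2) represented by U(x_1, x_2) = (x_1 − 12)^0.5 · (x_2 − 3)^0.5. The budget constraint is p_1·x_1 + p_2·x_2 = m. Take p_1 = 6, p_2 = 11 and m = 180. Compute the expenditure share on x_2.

Let x_1' = x_1−12, x_2' = x_2−3. MRS = x_2'/x_1' = p_1/p_2.
After buying the subsistence bundle (12, 3), a share 0.5 of the remaining income goes to x_1: x_1* = 12 + 0.5·(m − 12p_1 − 3p_2)/p_1.
Discretionary income = 180 − 12·6 − 3·11 = 75; x_1* = 12 + 0.5·75/6 = 18.25; x_2* = 3 + 0.5·75/11 = 6.4091.
Expenditure on x_2: 11·6.4091 = 70.5; share = 0.3917.

share on x_2 = 0.3917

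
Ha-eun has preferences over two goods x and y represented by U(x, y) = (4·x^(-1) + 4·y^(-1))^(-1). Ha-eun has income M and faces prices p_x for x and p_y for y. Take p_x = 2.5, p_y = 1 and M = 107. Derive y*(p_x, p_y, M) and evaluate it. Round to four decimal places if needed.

y* = 41.4546

MU_x ∝ 4·x^(-2), MU_y ∝ 4·y^(-2), so MRS = (y/x)^(2) = p_x/p_y.
Solve for the ratio: y/x = [p_x/p_y]^(0.5).
With the ratio pinned down, the budget gives x* = M/(p_x + p_y·(y/x)) and y* = (y/x)·x*.
Numerically y/x = 1.581139, so x* = 107/(2.5 + 1·1.581139) = 26.2182 and y* = 1.581139·26.2182 = 41.4546.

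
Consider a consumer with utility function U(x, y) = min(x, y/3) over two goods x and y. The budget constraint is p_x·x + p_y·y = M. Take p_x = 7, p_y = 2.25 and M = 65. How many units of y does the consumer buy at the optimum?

y* = 14.1818

With perfect complements, no substitution: consume in ratio x:y = 1:3.
Budget: p_x·x + p_y·3·x = M, so (p_x + 3·p_y)·x = M.
Demand: x*(p_x,p_y,M) = M/(p_x + 3·p_y), y* = 3·M/(p_x + 3·p_y).
Here 7 + 3·2.25 = 13.75, giving y* = 14.1818.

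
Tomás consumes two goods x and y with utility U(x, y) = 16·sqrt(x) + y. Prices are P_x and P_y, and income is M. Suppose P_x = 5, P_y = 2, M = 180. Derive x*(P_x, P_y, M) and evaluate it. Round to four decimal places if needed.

Set MRS = P_x/P_y: 8·x^(−1/2) = P_x/P_y.
Solve: √x = 8·P_y/P_x, so x*(P_x,P_y) = (8·P_y/P_x)², and y* = (M − P_x·x*)/P_y.
Plugging in: x* = (8·2/5)² = 10.24.

x* = 10.24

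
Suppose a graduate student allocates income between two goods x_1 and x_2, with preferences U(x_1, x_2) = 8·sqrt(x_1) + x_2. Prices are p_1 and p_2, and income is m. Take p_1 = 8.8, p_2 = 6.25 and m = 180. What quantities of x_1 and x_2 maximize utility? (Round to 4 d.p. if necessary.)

MU_x_1 = 4/√x_1, MU_x_2 = 1. Tangency: 4/√x_1 = p_1/p_2.
Thus x_1* = (4·p_2/p_1)² — independent of m — with the rest of income spent on x_2.
Plugging in: x_1* = (4·6.25/8.8)² = 8.0708, x_2* = 17.4364.

x_1* = 8.0708, x_2* = 17.4364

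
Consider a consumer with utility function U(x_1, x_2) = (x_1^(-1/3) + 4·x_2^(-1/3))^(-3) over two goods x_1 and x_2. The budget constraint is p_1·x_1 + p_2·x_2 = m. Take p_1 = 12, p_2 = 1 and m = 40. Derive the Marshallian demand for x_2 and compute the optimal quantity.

From the CES first-order condition, (1/4)·(x_2/x_1)^(4/3) = p_1/p_2.
Solve for the ratio: x_2/x_1 = [4·p_1/p_2]^(0.75).
Substitute x_2 = (x_2/x_1)·x_1 into the budget: x_1* = m/(p_1 + p_2·(x_2/x_1)).
Numerically x_2/x_1 = 18.236056, so x_1* = 40/(12 + 1·18.236056) = 1.3229 and x_2* = 18.236056·1.3229 = 24.1249.

x_2* = 24.1249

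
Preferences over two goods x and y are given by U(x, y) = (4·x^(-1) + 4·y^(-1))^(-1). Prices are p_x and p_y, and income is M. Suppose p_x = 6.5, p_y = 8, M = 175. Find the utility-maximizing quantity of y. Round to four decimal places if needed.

y* = 11.5048

MU_x ∝ 4·x^(-2), MU_y ∝ 4·y^(-2), so MRS = (y/x)^(2) = p_x/p_y.
Hence y/x = (p_x/p_y)^(1/(2)), i.e. raised to the 0.5 power.
Substitute y = (y/x)·x into the budget: x* = M/(p_x + p_y·(y/x)).
Numerically y/x = 0.901388, so x* = 175/(6.5 + 8·0.901388) = 12.7634 and y* = 0.901388·12.7634 = 11.5048.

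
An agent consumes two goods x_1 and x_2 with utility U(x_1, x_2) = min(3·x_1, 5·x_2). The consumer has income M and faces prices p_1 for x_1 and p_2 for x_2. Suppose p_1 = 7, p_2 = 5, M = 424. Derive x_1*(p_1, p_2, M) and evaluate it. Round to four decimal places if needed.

x_1* = 42.4

Leontief preferences: the optimum is at the kink where x_1/5 = x_2/3, i.e. x_2 = (3/5)·x_1.
Budget: p_1·x_1 + p_2·(3/5)·x_1 = M, so (5·p_1 + 3·p_2)·x_1 = 5·M.
Demand: x_1*(p_1,p_2,M) = 5·M/(5·p_1 + 3·p_2), x_2* = 3·M/(5·p_1 + 3·p_2).
Here 5·7 + 3·5 = 50, giving x_1* = 42.4.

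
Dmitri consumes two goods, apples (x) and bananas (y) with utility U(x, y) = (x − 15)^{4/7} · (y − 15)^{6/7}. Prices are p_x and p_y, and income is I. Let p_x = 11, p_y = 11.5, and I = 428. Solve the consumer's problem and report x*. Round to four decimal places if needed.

MRS = (2/3)·(y−15)/(x−15). Tangency with p_x/p_y gives y−15 = (3/2)·(p_x/p_y)·(x−15).
After buying the subsistence bundle (15, 15), a share 0.4 of the remaining income goes to x: x* = 15 + 0.4·(I − 15p_x − 15p_y)/p_x.
Discretionary income = 428 − 15·11 − 15·11.5 = 90.5; x* = 15 + 0.4·90.5/11 = 18.2909.

x* = 18.2909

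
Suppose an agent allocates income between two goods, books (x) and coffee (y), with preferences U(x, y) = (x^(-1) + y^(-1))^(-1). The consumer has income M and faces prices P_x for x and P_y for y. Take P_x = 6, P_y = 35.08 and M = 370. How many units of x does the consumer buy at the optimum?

x* = 18.0418

MU_x ∝ x^(-2), MU_y ∝ y^(-2), so MRS = (y/x)^(2) = P_x/P_y.
Solve for the ratio: y/x = [P_x/P_y]^(0.5).
Substitute y = (y/x)·x into the budget: x* = M/(P_x + P_y·(y/x)).
Numerically y/x = 0.413567, so x* = 370/(6 + 35.08·0.413567) = 18.0418.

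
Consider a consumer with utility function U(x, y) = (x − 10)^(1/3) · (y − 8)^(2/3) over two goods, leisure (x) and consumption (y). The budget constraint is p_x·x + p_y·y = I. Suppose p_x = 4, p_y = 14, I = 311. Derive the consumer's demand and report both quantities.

x* = 23.25, y* = 15.5714

Let x' = x−10, y' = y−8. MRS = (1/2)·y'/x' = p_x/p_y.
After buying the subsistence bundle (10, 8), a share 1/3 of the remaining income goes to x: x* = 10 + 1/3·(I − 10p_x − 8p_y)/p_x.
Discretionary income = 311 − 10·4 − 8·14 = 159; x* = 10 + 1/3·159/4 = 23.25; y* = 8 + 2/3·159/14 = 15.5714.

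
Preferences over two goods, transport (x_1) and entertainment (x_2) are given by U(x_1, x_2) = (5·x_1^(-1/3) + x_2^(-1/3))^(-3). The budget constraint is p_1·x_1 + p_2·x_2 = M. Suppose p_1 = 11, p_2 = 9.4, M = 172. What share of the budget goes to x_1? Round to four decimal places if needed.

MRS = MU_x_1/MU_x_2 = 5·(x_2/x_1)^(4/3). Set equal to p_1/p_2.
Hence x_2/x_1 = ((1/5)·p_1/p_2)^(1/(4/3)), i.e. raised to the 0.75 power.
With the ratio pinned down, the budget gives x_1* = M/(p_1 + p_2·(x_2/x_1)) and x_2* = (x_2/x_1)·x_1*.
Numerically x_2/x_1 = 0.336489, so x_1* = 172/(11 + 9.4·0.336489) = 12.1443 and x_2* = 0.336489·12.1443 = 4.0864.
Expenditure on x_1: 11·12.1443 = 133.5875; share = 0.7767.

share on x_1 = 0.7767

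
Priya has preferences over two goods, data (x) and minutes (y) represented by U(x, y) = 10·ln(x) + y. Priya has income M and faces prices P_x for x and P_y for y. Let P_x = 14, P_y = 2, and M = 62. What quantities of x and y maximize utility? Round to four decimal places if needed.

Set MRS = P_x/P_y: (10/x)/1 = P_x/P_y.
So x*(P_x,P_y) = 10·P_y/P_x, independent of income; and y* = (M − 10·P_y)/P_y.
At the given prices: x* = 10·2/14 = 1.4286, and y* = 21.

x* = 1.4286, y* = 21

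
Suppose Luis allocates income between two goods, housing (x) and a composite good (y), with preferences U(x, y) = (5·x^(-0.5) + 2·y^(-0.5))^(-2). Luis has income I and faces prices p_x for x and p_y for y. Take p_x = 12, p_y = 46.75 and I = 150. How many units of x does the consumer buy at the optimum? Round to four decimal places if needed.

MRS = MU_x/MU_y = (5/2)·(y/x)^(1.5). Set equal to p_x/p_y.
Solve for the ratio: y/x = [(2/5)·p_x/p_y]^(2/3).
Substitute y = (y/x)·x into the budget: x* = I/(p_x + p_y·(y/x)).
Numerically y/x = 0.219267, so x* = 150/(12 + 46.75·0.219267) = 6.7414.

x* = 6.7414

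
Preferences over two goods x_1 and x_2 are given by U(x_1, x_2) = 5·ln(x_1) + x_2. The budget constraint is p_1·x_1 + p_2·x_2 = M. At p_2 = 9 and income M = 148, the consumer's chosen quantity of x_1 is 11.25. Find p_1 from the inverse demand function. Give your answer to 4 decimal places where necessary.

p_1 = 4

MU_x_1 = 5/x_1, MU_x_2 = 1. Tangency: 5/x_1 = p_1/p_2.
So x_1*(p_1,p_2) = 5·p_2/p_1, independent of income; and x_2* = (M − 5·p_2)/p_2.
Set x_1* = 11.25 in the demand function and solve for p_1: p_1 = 4.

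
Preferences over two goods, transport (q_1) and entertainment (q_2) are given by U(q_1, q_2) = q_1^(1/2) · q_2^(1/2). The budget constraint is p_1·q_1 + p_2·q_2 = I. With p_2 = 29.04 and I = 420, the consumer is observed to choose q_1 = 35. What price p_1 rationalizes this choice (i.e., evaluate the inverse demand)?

p_1 = 6

MU_q_1/MU_q_2 = (0.5·q_2)/(0.5·q_1); tangency sets this equal to p_1/p_2.
Rearranging, p_2·q_2 = p_1·q_1. Substituting into the budget gives p_1·q_1·(1 + 1) = I.
Demand: q_1*(p_1,p_2,I) = 0.5·I/p_1 and q_2* = 0.5·I/p_2.
Set q_1* = 35 in the demand function and solve for p_1: p_1 = 6.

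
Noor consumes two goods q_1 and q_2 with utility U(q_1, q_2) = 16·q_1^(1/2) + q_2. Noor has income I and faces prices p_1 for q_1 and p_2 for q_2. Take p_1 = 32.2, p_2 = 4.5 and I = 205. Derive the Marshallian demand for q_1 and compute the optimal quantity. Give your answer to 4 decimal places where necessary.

q_1* = 1.25

MU_q_1 = 8/√q_1, MU_q_2 = 1. Tangency: 8/√q_1 = p_1/p_2.
Thus q_1* = (8·p_2/p_1)² — independent of I — with the rest of income spent on q_2.
Plugging in: q_1* = (8·4.5/32.2)² = 1.25.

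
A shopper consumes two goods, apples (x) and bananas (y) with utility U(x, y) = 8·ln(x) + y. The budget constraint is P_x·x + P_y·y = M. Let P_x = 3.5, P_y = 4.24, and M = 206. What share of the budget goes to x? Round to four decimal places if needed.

Set MRS = P_x/P_y: (8/x)/1 = P_x/P_y.
So x*(P_x,P_y) = 8·P_y/P_x, independent of income; and y* = (M − 8·P_y)/P_y.
At the given prices: x* = 8·4.24/3.5 = 9.6914, and y* = 40.5849.
Expenditure on x: 3.5·9.6914 = 33.92; share = 0.1647.

share on x = 0.1647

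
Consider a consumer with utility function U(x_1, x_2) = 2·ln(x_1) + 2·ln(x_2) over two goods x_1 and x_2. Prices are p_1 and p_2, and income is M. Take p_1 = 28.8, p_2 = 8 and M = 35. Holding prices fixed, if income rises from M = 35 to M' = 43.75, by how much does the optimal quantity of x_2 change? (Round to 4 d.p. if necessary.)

MU_x_1/MU_x_2 = (2·x_2)/(2·x_1); tangency sets this equal to p_1/p_2.
So 2·p_2·x_2 = 2·p_1·x_1; combined with the budget, a share 0.5 of income goes to x_1.
Demand: x_1*(p_1,p_2,M) = 0.5·M/p_1 and x_2* = 0.5·M/p_2.
At p_1=28.8, p_2=8, M=35: x_2* = 0.5·35/8 = 2.1875.
At M' = 43.75: x_2* = 2.7344. Change: 2.7344 − 2.1875 = 0.5469.

Δx_2* = 0.5469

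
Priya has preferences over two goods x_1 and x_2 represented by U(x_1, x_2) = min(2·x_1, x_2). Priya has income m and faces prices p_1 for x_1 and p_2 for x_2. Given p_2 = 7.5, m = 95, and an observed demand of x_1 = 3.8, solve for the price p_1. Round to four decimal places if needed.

With perfect complements, no substitution: consume in ratio x_1:x_2 = 1:2.
Budget: p_1·x_1 + p_2·2·x_1 = m, so (p_1 + 2·p_2)·x_1 = m.
Demand: x_1*(p_1,p_2,m) = m/(p_1 + 2·p_2), x_2* = 2·m/(p_1 + 2·p_2).
Set x_1* = 3.8 in the demand function and solve for p_1: p_1 = 10.

p_1 = 10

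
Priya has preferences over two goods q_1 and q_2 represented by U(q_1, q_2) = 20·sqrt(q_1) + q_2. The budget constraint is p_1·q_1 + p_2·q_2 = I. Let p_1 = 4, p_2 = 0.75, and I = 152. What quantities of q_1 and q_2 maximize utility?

q_1* = 3.5156, q_2* = 183.9167

Solve: √q_1 = 10·p_2/p_1, so q_1*(p_1,p_2) = (10·p_2/p_1)², and q_2* = (I − p_1·q_1*)/p_2.
Plugging in: q_1* = (10·0.75/4)² = 3.5156, q_2* = 183.9167.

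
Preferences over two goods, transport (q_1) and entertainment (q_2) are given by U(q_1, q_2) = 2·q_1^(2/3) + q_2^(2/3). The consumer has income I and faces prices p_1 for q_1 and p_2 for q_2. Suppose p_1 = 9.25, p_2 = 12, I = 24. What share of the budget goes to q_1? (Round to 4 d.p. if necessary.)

share on q_1 = 0.9309

MRS = MU_q_1/MU_q_2 = 2·(q_2/q_1)^(1/3). Set equal to p_1/p_2.
Solve for the ratio: q_2/q_1 = [(1/2)·p_1/p_2]^(3).
Substitute q_2 = (q_2/q_1)·q_1 into the budget: q_1* = I/(p_1 + p_2·(q_2/q_1)).
Numerically q_2/q_1 = 0.057252, so q_1* = 24/(9.25 + 12·0.057252) = 2.4152 and q_2* = 0.057252·2.4152 = 0.1383.
Expenditure on q_1: 9.25·2.4152 = 22.3407; share = 0.9309.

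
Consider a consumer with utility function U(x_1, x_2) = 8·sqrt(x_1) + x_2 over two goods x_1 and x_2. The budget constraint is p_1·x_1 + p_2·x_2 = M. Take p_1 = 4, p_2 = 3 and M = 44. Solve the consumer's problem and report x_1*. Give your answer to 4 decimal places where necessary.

x_1* = 9

Set MRS = p_1/p_2: 4·x_1^(−1/2) = p_1/p_2.
Thus x_1* = (4·p_2/p_1)² — independent of M — with the rest of income spent on x_2.
Plugging in: x_1* = (4·3/4)² = 9.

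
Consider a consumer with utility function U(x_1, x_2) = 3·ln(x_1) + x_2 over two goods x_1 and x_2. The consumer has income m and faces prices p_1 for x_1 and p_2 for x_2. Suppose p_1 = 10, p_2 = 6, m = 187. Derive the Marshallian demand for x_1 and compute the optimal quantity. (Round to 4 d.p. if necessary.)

At the given prices: x_1* = 3·6/10 = 1.8.

x_1* = 1.8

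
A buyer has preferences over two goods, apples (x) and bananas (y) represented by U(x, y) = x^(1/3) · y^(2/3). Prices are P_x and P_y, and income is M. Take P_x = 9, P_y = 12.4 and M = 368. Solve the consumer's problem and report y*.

At P_x=9, P_y=12.4, M=368: y* = 2/3·368/12.4 = 19.7849.

y* = 19.7849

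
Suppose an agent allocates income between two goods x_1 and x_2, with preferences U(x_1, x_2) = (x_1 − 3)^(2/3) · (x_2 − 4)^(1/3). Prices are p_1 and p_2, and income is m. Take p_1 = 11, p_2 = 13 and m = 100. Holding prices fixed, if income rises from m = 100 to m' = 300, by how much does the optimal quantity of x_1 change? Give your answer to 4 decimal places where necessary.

Δx_1* = 12.1212

Let x_1' = x_1−3, x_2' = x_2−4. MRS = 2·x_2'/x_1' = p_1/p_2.
After buying the subsistence bundle (3, 4), a share 2/3 of the remaining income goes to x_1: x_1* = 3 + 2/3·(m − 3p_1 − 4p_2)/p_1.
Discretionary income = 100 − 3·11 − 4·13 = 15; x_1* = 3 + 2/3·15/11 = 3.9091.
At m' = 300: x_1* = 16.0303. Change: 16.0303 − 3.9091 = 12.1212.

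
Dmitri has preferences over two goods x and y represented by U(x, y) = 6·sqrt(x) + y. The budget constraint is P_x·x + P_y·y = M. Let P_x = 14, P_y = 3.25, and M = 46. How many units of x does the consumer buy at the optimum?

x* = 0.485

Utility is quasi-linear in y; the FOC for x is 3/√x = P_x/P_y.
Solve: √x = 3·P_y/P_x, so x*(P_x,P_y) = (3·P_y/P_x)², and y* = (M − P_x·x*)/P_y.
Plugging in: x* = (3·3.25/14)² = 0.485.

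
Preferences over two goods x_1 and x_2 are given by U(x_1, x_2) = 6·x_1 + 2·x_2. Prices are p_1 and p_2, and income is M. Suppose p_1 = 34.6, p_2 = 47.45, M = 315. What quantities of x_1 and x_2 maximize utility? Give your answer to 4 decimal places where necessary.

x_1* = 9.104, x_2* = 0

Linear utility — the consumer picks whichever good has higher MU/price: 6/34.6 = 0.1734 vs 2/47.45 = 0.0421.
x_1 gives more utility per dollar, so spend all income on x_1: x_1* = M/p_1, x_2* = 0.
Numerically: x_1* = 9.104, x_2* = 0.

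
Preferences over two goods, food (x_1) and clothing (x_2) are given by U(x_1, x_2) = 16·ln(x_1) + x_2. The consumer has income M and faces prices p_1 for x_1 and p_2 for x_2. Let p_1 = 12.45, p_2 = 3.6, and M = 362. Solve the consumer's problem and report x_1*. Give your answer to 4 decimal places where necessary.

So x_1*(p_1,p_2) = 16·p_2/p_1, independent of income; and x_2* = (M − 16·p_2)/p_2.
At the given prices: x_1* = 16·3.6/12.45 = 4.6265.

x_1* = 4.6265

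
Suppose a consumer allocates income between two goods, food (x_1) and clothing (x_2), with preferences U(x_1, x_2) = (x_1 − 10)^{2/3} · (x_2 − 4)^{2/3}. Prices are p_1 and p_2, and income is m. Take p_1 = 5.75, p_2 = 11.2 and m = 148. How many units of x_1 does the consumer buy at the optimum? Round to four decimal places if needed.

x_1* = 13.9739

MRS = (x_2−4)/(x_1−10). Tangency with p_1/p_2 gives x_2−4 = (p_1/p_2)·(x_1−10).
Substituting into the budget: x_1* = 10 + 0.5·(m − 10·p_1 − 4·p_2)/p_1, and x_2* = 4 + 0.5·(…)/p_2.
Discretionary income = 148 − 10·5.75 − 4·11.2 = 45.7; x_1* = 10 + 0.5·45.7/5.75 = 13.9739.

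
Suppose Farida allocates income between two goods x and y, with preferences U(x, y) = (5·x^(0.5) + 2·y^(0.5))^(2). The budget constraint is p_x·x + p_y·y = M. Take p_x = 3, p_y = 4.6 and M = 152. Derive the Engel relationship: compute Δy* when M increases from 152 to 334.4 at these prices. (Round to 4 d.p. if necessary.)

Δy* = 3.7467

MRS = MU_x/MU_y = (5/2)·(y/x)^(0.5). Set equal to p_x/p_y.
Hence y/x = ((2/5)·p_x/p_y)^(1/(0.5)), i.e. raised to the 2 power.
With the ratio pinned down, the budget gives x* = M/(p_x + p_y·(y/x)) and y* = (y/x)·x*.
Numerically y/x = 0.068053, so x* = 152/(3 + 4.6·0.068053) = 45.8793 and y* = 0.068053·45.8793 = 3.1222.
At M' = 334.4: y* = 6.8689. Change: 6.8689 − 3.1222 = 3.7467.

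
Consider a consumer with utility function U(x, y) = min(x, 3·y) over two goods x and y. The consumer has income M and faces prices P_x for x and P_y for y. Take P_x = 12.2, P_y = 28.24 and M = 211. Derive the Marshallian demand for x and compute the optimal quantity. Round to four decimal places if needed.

x* = 9.7625

Leontief preferences: the optimum is at the kink where x/3 = y/1, i.e. y = (1/3)·x.
Budget: P_x·x + P_y·(1/3)·x = M, so (3·P_x + P_y)·x = 3·M.
Demand: x*(P_x,P_y,M) = 3·M/(3·P_x + P_y), y* = M/(3·P_x + P_y).
Here 3·12.2 + 28.24 = 64.84, giving x* = 9.7625.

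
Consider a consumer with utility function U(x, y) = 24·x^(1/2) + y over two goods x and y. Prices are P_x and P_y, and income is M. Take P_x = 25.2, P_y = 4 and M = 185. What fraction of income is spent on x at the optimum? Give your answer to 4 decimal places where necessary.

share on x = 0.4942

Utility is quasi-linear in y; the FOC for x is 12/√x = P_x/P_y.
Solve: √x = 12·P_y/P_x, so x*(P_x,P_y) = (12·P_y/P_x)², and y* = (M − P_x·x*)/P_y.
Plugging in: x* = (12·4/25.2)² = 3.6281, y* = 23.3929.
Expenditure on x: 25.2·3.6281 = 91.4286; share = 0.4942.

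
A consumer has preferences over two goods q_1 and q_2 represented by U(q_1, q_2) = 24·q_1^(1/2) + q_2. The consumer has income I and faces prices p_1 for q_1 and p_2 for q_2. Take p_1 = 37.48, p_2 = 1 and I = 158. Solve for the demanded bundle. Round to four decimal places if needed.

q_1* = 0.1025, q_2* = 154.158

Utility is quasi-linear in q_2; the FOC for q_1 is 12/√q_1 = p_1/p_2.
Solve: √q_1 = 12·p_2/p_1, so q_1*(p_1,p_2) = (12·p_2/p_1)², and q_2* = (I − p_1·q_1*)/p_2.
Plugging in: q_1* = (12·1/37.48)² = 0.1025, q_2* = 154.158.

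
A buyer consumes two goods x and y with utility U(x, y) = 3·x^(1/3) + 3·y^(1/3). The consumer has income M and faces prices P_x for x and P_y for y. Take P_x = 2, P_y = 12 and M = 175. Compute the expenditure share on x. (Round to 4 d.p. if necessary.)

MU_x ∝ 3·x^(-2/3), MU_y ∝ 3·y^(-2/3), so MRS = (y/x)^(2/3) = P_x/P_y.
Hence y/x = (P_x/P_y)^(1/(2/3)), i.e. raised to the 1.5 power.
Substitute y = (y/x)·x into the budget: x* = M/(P_x + P_y·(y/x)).
Numerically y/x = 0.068041, so x* = 175/(2 + 12·0.068041) = 62.1339 and y* = 0.068041·62.1339 = 4.2277.
Expenditure on x: 2·62.1339 = 124.2679; share = 0.7101.

share on x = 0.7101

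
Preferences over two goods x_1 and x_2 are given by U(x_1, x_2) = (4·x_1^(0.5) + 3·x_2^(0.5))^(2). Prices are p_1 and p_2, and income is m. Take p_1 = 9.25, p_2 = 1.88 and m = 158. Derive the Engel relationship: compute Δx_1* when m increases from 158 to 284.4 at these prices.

Δx_1* = 3.6269

MU_x_1 ∝ 4·x_1^(-0.5), MU_x_2 ∝ 3·x_2^(-0.5), so MRS = (4/3)·(x_2/x_1)^(0.5) = p_1/p_2.
Hence x_2/x_1 = ((3/4)·p_1/p_2)^(1/(0.5)), i.e. raised to the 2 power.
Substitute x_2 = (x_2/x_1)·x_1 into the budget: x_1* = m/(p_1 + p_2·(x_2/x_1)).
Numerically x_2/x_1 = 13.617278, so x_1* = 158/(9.25 + 1.88·13.617278) = 4.5337.
At m' = 284.4: x_1* = 8.1606. Change: 8.1606 − 4.5337 = 3.6269.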